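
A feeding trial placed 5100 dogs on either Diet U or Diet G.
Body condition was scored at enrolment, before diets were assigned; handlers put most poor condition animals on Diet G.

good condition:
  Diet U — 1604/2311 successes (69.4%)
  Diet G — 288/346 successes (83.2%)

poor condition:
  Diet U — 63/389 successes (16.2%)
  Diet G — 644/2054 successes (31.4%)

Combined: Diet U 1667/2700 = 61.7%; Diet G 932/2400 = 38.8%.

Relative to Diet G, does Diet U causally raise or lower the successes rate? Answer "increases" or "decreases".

decreases

Here starting body condition is a common cause — it drives both which diet a case falls under and the outcome. The crude comparison mixes populations; the stratum-specific rates are the causally relevant ones.
Within each level — good condition: 69.4% vs 83.2%; poor condition: 16.2% vs 31.4% — Diet G is higher every time.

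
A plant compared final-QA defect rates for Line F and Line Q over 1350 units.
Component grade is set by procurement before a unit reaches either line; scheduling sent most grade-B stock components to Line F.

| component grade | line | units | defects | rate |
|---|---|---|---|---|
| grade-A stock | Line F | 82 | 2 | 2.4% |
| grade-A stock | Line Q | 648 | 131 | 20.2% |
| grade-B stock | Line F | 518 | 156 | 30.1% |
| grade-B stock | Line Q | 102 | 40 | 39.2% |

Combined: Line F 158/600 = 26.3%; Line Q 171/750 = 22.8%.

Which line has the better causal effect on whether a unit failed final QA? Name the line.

Line F

Nothing the line does changes component grade; the imbalance is an allocation artefact. With component grade also predicting the outcome, the pooled figure is confounded, and the within-stratum comparison is the causal one.
Within each level — grade-A stock: 2.4% vs 20.2%; grade-B stock: 30.1% vs 39.2% — Line F is lower every time.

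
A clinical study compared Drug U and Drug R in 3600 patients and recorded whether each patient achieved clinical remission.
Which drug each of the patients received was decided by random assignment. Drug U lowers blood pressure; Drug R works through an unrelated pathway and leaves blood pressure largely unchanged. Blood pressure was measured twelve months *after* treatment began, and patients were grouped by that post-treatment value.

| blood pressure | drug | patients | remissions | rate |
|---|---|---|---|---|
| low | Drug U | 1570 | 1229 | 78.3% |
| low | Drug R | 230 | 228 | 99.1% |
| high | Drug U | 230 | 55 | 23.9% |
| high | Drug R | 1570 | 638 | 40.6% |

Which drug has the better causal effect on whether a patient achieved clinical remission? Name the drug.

Drug U

The distribution of blood pressure is itself part of what the drug does — it is an intermediate outcome. Holding it fixed would remove that part of the effect; the total effect is the pooled difference.
Pooled: Drug U 71.3% vs Drug R 48.1%; Drug U is higher overall.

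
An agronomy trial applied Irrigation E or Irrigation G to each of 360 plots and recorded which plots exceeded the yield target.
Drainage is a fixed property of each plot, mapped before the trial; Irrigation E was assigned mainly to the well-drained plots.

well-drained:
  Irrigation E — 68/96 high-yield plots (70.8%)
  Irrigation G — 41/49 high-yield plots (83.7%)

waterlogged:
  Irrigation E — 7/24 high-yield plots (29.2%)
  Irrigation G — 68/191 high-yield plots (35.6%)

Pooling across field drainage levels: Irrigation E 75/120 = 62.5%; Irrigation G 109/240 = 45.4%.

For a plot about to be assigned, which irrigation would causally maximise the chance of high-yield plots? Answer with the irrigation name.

The imbalance in field drainage arose from how plots were allocated, not from anything the irrigation did; and field drainage independently affects the outcome. The pooled gap is confounded — condition on field drainage.
Within each level — well-drained: 70.8% vs 83.7%; waterlogged: 29.2% vs 35.6% — Irrigation G is higher every time.

Irrigation G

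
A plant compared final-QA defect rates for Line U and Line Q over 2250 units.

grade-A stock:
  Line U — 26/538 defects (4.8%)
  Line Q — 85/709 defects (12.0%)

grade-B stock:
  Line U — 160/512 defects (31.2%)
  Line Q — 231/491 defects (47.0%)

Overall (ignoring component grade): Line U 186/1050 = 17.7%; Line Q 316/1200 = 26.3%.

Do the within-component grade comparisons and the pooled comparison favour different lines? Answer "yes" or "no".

no

Within each component grade level (grade-A stock 4.8% vs 12.0%; grade-B stock 31.2% vs 47.0%), Line U has the lower rate every time. Pooled: 17.7% vs 26.3% — Line U has the lower rate overall. They agree.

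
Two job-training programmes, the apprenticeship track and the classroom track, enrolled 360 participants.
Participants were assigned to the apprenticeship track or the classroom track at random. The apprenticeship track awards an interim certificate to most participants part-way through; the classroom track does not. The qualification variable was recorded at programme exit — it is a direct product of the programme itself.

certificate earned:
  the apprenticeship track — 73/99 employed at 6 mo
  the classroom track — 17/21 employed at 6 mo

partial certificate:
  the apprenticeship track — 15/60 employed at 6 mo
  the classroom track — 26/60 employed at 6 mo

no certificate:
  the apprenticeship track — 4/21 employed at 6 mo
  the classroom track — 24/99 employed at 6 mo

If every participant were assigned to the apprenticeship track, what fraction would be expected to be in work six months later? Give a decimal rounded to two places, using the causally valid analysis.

0.51

The stratified and pooled comparisons disagree (the classroom track wins within each qualification attained during the programme; the apprenticeship track wins overall), so the answer turns on the causal role of qualification attained during the programme.
Qualification attained during the programme is downstream of the programme. One should not condition on a consequence of treatment, so the overall rates are the right comparison.
So P(outcome | do(the apprenticeship track)) is just the pooled rate for the apprenticeship track: 92/180 = 0.511.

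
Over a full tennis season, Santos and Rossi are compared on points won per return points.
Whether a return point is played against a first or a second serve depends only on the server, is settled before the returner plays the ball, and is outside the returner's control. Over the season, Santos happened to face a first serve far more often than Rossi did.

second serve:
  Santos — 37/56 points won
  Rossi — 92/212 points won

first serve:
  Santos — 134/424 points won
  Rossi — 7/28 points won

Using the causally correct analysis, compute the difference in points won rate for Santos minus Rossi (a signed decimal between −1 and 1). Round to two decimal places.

+0.13

Santos is higher inside every serve type stratum but Rossi is higher in aggregate. Whether to stratify depends on how serve type relates to the player.
Serve type satisfies the back-door criterion: it is not a descendant of the player, and it blocks the spurious path from player to outcome. Adjusting for it (i.e., using the within-serve type rates) gives the causal effect.
Adjusting over the population distribution of serve type: 0.372·(0.661−0.434) + 0.628·(0.316−0.250) = +0.126.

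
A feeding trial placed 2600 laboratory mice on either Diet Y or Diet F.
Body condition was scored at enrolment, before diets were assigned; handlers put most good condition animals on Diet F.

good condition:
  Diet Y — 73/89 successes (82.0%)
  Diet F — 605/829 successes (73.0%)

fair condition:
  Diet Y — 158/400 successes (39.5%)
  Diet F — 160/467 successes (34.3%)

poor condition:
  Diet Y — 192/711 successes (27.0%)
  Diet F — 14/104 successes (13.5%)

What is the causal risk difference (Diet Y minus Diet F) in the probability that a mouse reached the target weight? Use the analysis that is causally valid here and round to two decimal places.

+0.09

Here starting body condition is a common cause — it drives both which diet a case falls under and the outcome. The crude comparison mixes populations; the stratum-specific rates are the causally relevant ones.
Adjusting over the population distribution of starting body condition: 0.353·(0.820−0.730) + 0.333·(0.395−0.343) + 0.313·(0.270−0.135) = +0.092.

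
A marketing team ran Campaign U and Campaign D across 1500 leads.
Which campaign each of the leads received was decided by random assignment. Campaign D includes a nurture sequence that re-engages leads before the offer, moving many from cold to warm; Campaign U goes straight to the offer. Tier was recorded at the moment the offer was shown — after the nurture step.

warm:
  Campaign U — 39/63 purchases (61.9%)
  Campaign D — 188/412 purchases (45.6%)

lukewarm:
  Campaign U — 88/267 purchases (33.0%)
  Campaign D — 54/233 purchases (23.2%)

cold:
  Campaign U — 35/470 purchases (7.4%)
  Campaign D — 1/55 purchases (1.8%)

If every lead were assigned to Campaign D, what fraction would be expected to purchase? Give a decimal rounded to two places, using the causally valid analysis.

0.35

Engagement tier here is a post-treatment variable shaped by the campaign; conditioning on it would introduce bias rather than remove it. The overall comparison is the causal one.
So P(outcome | do(Campaign D)) is just the pooled rate for Campaign D: 243/700 = 0.347.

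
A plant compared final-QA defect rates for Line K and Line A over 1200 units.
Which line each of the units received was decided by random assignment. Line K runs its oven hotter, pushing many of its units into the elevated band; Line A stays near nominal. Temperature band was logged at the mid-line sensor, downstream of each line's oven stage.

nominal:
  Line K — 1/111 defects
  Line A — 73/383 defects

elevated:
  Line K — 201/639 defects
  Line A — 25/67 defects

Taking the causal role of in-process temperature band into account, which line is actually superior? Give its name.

Line A

The stratified and pooled comparisons disagree (Line K wins within each in-process temperature band; Line A wins overall), so the answer turns on the causal role of in-process temperature band.
In-process temperature band lies on the pathway line → in-process temperature band → outcome, so adjusting for it blocks the indirect effect. For the total causal effect of line, use the unadjusted pooled rates.
Pooled: Line K 26.9% vs Line A 21.8%; Line A is lower overall.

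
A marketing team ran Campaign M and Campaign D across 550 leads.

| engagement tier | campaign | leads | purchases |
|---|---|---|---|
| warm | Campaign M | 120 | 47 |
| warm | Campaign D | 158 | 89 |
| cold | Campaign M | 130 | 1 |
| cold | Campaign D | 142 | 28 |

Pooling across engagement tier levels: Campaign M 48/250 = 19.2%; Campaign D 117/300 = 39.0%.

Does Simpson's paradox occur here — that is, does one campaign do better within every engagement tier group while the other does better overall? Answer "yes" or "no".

Within each engagement tier level (warm 39.2% vs 56.3%; cold 0.8% vs 19.7%), Campaign D has the higher rate every time. Pooled: 19.2% vs 39.0% — Campaign D has the higher rate overall. They agree.

no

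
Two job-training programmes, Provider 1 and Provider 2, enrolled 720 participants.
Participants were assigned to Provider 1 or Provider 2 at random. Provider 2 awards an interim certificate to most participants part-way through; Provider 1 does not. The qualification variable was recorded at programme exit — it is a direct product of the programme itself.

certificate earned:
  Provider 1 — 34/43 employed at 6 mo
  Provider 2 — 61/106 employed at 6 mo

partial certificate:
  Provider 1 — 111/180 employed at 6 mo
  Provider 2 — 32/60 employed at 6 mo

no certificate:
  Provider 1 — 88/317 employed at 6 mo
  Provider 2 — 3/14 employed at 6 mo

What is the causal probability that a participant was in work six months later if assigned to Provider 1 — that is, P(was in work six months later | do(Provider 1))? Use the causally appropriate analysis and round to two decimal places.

Qualification attained during the programme is recorded after the programme and is itself shifted by it — it sits on the causal path from programme to outcome. Conditioning on a mediator would strip out part of the effect we want; the pooled comparison gives the total causal effect.
So P(outcome | do(Provider 1)) is just the pooled rate for Provider 1: 233/540 = 0.431.

0.43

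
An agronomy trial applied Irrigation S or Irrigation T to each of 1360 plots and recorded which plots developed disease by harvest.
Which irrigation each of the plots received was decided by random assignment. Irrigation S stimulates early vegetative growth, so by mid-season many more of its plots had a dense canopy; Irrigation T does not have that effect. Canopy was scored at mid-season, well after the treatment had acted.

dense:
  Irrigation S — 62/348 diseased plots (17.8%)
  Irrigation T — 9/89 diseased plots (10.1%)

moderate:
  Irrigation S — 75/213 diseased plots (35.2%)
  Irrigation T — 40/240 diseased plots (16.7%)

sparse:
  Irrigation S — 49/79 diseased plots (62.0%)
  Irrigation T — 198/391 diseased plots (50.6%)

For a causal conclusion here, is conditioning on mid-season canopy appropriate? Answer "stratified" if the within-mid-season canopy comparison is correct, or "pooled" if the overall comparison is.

The mid-season canopy-specific comparison favours Irrigation T throughout, but the pooled figures favour Irrigation S. The question is whether to condition on mid-season canopy.
Mid-season canopy is recorded after the irrigation and is itself shifted by it — it sits on the causal path from irrigation to outcome. Conditioning on a mediator would strip out part of the effect we want; the pooled comparison gives the total causal effect.
Pooled: Irrigation S 29.1% vs Irrigation T 34.3%; Irrigation S is lower overall.

pooled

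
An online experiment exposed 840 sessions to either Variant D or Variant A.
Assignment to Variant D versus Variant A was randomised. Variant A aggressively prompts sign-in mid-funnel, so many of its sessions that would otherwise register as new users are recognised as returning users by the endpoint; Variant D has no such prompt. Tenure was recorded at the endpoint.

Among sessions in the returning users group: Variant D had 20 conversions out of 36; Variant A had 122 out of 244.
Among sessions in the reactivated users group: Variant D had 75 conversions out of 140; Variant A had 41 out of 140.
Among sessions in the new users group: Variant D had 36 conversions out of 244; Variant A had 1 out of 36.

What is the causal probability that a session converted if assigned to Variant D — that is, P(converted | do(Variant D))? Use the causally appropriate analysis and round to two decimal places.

0.31

Variant D is higher inside every user tenure stratum but Variant A is higher in aggregate. Whether to stratify depends on how user tenure relates to the variant.
Because the variant influences user tenure, user tenure is a post-treatment mediator, not a confounder. Stratifying on it would bias the estimate; the causal effect is the crude pooled difference.
So P(outcome | do(Variant D)) is just the pooled rate for Variant D: 131/420 = 0.312.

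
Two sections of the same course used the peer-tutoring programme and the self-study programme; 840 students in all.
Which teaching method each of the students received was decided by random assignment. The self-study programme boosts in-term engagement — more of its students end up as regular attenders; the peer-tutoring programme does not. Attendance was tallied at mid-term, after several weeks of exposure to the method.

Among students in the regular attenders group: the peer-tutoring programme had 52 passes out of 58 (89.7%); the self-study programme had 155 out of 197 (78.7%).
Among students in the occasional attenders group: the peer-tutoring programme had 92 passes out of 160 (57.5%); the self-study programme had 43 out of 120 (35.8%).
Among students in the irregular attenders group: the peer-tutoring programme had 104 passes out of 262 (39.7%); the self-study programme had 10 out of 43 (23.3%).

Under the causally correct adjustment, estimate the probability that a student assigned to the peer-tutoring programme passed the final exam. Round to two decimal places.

0.52

the peer-tutoring programme is higher inside every mid-term attendance stratum but the self-study programme is higher in aggregate. Whether to stratify depends on how mid-term attendance relates to the teaching method.
Stratifying would compare teaching methods among students the teaching methods themselves sorted into mid-term attendance groups — a form of selection on an intermediate. The unconditioned pooled rates give the total causal effect.
So P(outcome | do(the peer-tutoring programme)) is just the pooled rate for the peer-tutoring programme: 248/480 = 0.517.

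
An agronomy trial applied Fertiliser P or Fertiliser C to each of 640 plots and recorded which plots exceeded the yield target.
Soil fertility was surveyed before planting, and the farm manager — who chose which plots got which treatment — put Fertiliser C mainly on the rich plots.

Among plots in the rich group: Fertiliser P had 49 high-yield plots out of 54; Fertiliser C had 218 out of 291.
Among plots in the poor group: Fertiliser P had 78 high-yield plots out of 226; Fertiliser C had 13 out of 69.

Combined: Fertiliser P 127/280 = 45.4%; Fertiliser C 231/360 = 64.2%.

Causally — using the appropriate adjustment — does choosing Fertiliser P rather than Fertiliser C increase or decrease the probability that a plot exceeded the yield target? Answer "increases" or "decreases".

increases

Since soil fertility is a pre-existing factor (not a product of the fertiliser) and it affects the outcome on its own, it is a confounder. The stratified rates, not the pooled rate, identify the causal effect.
Within each level — rich: 90.7% vs 74.9%; poor: 34.5% vs 18.8% — Fertiliser P is higher every time.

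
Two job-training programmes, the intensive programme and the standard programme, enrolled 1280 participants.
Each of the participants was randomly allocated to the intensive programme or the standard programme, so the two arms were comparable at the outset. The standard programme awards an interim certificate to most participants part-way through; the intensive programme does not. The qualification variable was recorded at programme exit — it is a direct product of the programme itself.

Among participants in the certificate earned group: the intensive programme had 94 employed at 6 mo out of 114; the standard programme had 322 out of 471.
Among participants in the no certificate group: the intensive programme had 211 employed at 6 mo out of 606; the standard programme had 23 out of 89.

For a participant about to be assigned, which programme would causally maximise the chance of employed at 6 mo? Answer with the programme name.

the standard programme

Qualification attained during the programme lies on the pathway programme → qualification attained during the programme → outcome, so adjusting for it blocks the indirect effect. For the total causal effect of programme, use the unadjusted pooled rates.
Pooled: the intensive programme 42.4% vs the standard programme 61.6%; the standard programme is higher overall.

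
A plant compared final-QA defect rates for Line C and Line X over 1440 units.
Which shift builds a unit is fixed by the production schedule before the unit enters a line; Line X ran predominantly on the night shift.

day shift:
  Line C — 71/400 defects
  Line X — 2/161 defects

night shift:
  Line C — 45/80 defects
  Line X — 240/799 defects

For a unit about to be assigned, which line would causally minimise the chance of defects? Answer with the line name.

Line X

The stratified and pooled comparisons disagree (Line X wins within each shift; Line C wins overall), so the answer turns on the causal role of shift.
Here shift is a common cause — it drives both which line a case falls under and the outcome. The crude comparison mixes populations; the stratum-specific rates are the causally relevant ones.
Within each level — day shift: 17.8% vs 1.2%; night shift: 56.2% vs 30.0% — Line X is lower every time.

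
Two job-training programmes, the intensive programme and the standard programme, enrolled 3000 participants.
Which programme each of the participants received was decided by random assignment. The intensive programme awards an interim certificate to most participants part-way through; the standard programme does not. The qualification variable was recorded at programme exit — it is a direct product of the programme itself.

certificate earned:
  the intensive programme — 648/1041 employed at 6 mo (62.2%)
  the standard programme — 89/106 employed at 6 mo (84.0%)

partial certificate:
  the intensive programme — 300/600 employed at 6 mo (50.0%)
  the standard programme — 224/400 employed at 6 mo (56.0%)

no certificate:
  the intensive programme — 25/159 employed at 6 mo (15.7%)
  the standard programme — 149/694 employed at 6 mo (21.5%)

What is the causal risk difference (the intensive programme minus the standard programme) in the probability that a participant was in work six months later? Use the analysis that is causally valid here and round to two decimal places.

+0.16

Qualification attained during the programme is recorded after the programme and is itself shifted by it — it sits on the causal path from programme to outcome. Conditioning on a mediator would strip out part of the effect we want; the pooled comparison gives the total causal effect.
The causal difference is the pooled difference: 0.541 − 0.385 = +0.156.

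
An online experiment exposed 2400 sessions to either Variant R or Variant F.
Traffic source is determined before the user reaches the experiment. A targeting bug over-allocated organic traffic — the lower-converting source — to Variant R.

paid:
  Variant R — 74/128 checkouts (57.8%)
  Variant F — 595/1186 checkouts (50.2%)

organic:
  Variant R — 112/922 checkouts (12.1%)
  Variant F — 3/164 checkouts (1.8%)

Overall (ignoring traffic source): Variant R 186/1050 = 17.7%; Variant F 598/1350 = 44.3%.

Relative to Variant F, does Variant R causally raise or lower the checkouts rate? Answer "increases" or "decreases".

Since traffic source is a pre-existing factor (not a product of the variant) and it affects the outcome on its own, it is a confounder. The stratified rates, not the pooled rate, identify the causal effect.
Within each level — paid: 57.8% vs 50.2%; organic: 12.1% vs 1.8% — Variant R is higher every time.

increases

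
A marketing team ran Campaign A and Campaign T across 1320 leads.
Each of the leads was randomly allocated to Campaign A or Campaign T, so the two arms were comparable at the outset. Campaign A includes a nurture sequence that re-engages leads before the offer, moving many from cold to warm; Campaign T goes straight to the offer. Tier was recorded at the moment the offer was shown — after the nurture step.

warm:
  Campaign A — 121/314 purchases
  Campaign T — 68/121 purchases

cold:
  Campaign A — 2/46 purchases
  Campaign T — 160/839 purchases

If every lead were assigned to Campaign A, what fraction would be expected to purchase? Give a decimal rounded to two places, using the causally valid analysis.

Within every engagement tier level Campaign T has the higher rate, yet pooled Campaign A does — Simpson's reversal.
Stratifying would compare campaigns among leads the campaigns themselves sorted into engagement tier groups — a form of selection on an intermediate. The unconditioned pooled rates give the total causal effect.
So P(outcome | do(Campaign A)) is just the pooled rate for Campaign A: 123/360 = 0.342.

0.34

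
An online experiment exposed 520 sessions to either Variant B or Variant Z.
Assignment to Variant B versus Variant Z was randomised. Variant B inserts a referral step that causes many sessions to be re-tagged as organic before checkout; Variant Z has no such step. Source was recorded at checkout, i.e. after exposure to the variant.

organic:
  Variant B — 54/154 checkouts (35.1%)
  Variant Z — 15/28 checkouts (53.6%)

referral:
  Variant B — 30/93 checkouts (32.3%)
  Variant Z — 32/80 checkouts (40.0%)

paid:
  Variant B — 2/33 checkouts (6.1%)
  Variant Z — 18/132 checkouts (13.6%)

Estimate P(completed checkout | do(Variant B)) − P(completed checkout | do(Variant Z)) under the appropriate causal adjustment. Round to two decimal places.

The stratified and pooled comparisons disagree (Variant Z wins within each traffic source; Variant B wins overall), so the answer turns on the causal role of traffic source.
The distribution of traffic source is itself part of what the variant does — it is an intermediate outcome. Holding it fixed would remove that part of the effect; the total effect is the pooled difference.
The causal difference is the pooled difference: 0.307 − 0.271 = +0.036.

+0.04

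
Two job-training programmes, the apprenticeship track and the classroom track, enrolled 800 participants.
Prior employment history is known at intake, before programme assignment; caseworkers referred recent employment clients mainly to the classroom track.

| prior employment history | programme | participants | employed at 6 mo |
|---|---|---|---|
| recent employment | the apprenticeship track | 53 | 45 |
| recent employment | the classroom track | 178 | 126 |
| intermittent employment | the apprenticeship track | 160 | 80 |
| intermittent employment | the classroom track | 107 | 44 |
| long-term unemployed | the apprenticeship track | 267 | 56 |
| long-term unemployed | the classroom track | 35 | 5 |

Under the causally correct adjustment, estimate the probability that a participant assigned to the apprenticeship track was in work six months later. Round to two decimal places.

0.49

Prior employment history differs across programmes for reasons unrelated to any effect of the programme itself, and it separately predicts the outcome — a classic confounder. We must compare within prior employment history levels.
Standardising the apprenticeship track to the population prior employment history mix: 0.289·45/53 + 0.334·80/160 + 0.378·56/267 = 0.491.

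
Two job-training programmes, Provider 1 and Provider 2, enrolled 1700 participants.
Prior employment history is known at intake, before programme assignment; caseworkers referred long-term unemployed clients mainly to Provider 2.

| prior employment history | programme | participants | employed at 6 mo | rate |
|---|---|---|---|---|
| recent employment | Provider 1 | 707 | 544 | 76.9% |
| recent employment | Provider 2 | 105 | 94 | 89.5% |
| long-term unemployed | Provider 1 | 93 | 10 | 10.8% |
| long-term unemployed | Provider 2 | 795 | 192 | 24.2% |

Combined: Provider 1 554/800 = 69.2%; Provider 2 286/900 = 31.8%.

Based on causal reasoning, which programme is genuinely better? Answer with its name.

Here prior employment history is a common cause — it drives both which programme a case falls under and the outcome. The crude comparison mixes populations; the stratum-specific rates are the causally relevant ones.
Within each level — recent employment: 76.9% vs 89.5%; long-term unemployed: 10.8% vs 24.2% — Provider 2 is higher every time.

Provider 2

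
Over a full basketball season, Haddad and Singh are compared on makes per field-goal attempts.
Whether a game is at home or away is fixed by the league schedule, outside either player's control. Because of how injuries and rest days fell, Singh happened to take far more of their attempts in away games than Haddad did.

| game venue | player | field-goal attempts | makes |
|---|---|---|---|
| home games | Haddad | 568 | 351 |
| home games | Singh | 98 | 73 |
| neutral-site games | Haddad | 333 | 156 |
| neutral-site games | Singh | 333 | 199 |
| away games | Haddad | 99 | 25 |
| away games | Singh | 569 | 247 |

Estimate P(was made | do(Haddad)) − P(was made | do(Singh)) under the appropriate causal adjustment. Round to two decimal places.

-0.15

The game venue-specific comparison favours Singh throughout, but the pooled figures favour Haddad. The question is whether to condition on game venue.
Nothing the player does changes game venue; the imbalance is an allocation artefact. With game venue also predicting the outcome, the pooled figure is confounded, and the within-stratum comparison is the causal one.
Adjusting over the population distribution of game venue: 0.333·(0.618−0.745) + 0.333·(0.468−0.598) + 0.334·(0.253−0.434) = -0.146.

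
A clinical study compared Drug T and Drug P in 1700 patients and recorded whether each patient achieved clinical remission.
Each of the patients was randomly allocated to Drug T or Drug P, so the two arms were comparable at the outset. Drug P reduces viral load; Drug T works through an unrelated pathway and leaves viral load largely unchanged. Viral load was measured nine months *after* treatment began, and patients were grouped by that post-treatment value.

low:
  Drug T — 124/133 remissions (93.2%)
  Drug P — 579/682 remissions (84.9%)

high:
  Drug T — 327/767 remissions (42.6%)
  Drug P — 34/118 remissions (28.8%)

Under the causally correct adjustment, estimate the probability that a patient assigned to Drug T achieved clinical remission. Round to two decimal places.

The distribution of viral load is itself part of what the drug does — it is an intermediate outcome. Holding it fixed would remove that part of the effect; the total effect is the pooled difference.
So P(outcome | do(Drug T)) is just the pooled rate for Drug T: 451/900 = 0.501.

0.50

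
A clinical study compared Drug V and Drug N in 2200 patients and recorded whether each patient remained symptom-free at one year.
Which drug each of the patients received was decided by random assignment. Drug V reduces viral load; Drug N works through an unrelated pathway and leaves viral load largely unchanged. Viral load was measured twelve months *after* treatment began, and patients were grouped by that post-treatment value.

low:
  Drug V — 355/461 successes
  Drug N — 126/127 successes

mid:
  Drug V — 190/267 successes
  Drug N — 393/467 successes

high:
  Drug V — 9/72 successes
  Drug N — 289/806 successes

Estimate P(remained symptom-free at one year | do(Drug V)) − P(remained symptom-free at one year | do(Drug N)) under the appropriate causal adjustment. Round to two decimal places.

+0.12

The distribution of viral load is itself part of what the drug does — it is an intermediate outcome. Holding it fixed would remove that part of the effect; the total effect is the pooled difference.
The causal difference is the pooled difference: 0.693 − 0.577 = +0.115.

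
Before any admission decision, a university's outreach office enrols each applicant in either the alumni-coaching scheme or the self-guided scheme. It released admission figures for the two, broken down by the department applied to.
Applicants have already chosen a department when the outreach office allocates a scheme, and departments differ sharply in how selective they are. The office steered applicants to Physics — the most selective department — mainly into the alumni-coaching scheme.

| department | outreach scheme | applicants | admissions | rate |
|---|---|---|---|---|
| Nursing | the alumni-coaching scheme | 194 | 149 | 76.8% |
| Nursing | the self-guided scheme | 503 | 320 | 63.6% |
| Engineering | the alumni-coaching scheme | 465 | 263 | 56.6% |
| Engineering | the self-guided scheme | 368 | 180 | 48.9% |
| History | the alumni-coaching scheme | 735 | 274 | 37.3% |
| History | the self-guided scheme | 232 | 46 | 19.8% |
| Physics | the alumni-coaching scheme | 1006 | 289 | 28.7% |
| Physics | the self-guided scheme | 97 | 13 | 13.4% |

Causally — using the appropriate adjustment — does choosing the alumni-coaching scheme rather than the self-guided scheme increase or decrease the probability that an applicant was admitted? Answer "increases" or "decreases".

increases

the alumni-coaching scheme is higher inside every department stratum but the self-guided scheme is higher in aggregate. Whether to stratify depends on how department relates to the outreach scheme.
Department differs across outreach schemes for reasons unrelated to any effect of the outreach scheme itself, and it separately predicts the outcome — a classic confounder. We must compare within department levels.
Within each level — Nursing: 76.8% vs 63.6%; Engineering: 56.6% vs 48.9%; History: 37.3% vs 19.8%; Physics: 28.7% vs 13.4% — the alumni-coaching scheme is higher every time.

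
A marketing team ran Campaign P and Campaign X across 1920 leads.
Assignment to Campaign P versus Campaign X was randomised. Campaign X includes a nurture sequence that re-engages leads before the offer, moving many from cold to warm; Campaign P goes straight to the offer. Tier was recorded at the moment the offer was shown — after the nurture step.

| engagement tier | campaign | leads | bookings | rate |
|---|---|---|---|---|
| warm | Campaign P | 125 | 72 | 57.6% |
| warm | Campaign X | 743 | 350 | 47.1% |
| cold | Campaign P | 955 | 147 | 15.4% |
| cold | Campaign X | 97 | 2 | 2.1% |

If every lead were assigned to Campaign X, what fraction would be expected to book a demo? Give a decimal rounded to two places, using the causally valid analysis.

0.42

The engagement tier-specific comparison favours Campaign P throughout, but the pooled figures favour Campaign X. The question is whether to condition on engagement tier.
Engagement tier lies on the pathway campaign → engagement tier → outcome, so adjusting for it blocks the indirect effect. For the total causal effect of campaign, use the unadjusted pooled rates.
So P(outcome | do(Campaign X)) is just the pooled rate for Campaign X: 352/840 = 0.419.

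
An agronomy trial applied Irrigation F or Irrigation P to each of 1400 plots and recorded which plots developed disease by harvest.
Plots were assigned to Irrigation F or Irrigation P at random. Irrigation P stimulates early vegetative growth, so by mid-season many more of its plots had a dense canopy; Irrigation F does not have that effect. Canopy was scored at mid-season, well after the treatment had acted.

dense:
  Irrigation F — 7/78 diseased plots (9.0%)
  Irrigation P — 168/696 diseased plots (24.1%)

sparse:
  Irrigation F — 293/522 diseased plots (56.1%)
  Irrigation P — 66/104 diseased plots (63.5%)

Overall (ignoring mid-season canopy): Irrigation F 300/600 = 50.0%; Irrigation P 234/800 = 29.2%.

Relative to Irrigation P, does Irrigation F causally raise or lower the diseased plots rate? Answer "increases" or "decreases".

increases

Mid-season canopy is recorded after the irrigation and is itself shifted by it — it sits on the causal path from irrigation to outcome. Conditioning on a mediator would strip out part of the effect we want; the pooled comparison gives the total causal effect.
Pooled: Irrigation F 50.0% vs Irrigation P 29.2%; Irrigation P is lower overall.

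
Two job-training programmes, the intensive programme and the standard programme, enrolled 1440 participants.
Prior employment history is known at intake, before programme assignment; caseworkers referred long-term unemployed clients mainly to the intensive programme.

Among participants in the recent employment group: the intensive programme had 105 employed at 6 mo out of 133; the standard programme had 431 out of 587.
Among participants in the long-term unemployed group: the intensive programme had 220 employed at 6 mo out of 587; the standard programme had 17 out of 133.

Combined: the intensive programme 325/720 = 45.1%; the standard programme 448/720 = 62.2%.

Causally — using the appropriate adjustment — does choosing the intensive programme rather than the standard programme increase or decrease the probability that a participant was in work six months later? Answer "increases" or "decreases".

Here prior employment history is a common cause — it drives both which programme a case falls under and the outcome. The crude comparison mixes populations; the stratum-specific rates are the causally relevant ones.
Within each level — recent employment: 78.9% vs 73.4%; long-term unemployed: 37.5% vs 12.8% — the intensive programme is higher every time.

increases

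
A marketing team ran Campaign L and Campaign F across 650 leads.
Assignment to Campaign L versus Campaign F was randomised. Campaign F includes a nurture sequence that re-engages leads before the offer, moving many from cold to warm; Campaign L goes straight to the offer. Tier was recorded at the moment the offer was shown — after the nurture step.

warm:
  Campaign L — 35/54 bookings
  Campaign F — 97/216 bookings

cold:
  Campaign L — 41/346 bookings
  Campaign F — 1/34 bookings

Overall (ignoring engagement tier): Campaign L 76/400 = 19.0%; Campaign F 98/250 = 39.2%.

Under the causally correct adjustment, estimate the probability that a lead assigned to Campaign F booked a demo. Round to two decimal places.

Within every engagement tier level Campaign L has the higher rate, yet pooled Campaign F does — Simpson's reversal.
Engagement tier here is a post-treatment variable shaped by the campaign; conditioning on it would introduce bias rather than remove it. The overall comparison is the causal one.
So P(outcome | do(Campaign F)) is just the pooled rate for Campaign F: 98/250 = 0.392.

0.39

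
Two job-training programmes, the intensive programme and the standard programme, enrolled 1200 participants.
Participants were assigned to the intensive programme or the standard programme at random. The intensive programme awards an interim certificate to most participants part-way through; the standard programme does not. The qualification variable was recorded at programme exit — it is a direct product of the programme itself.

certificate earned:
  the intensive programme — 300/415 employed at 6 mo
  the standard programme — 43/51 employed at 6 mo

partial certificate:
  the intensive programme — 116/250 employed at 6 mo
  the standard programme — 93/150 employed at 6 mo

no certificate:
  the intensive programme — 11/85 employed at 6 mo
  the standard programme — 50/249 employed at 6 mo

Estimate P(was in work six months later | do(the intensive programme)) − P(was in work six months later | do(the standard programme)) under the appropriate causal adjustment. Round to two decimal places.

+0.16

Qualification attained during the programme is recorded after the programme and is itself shifted by it — it sits on the causal path from programme to outcome. Conditioning on a mediator would strip out part of the effect we want; the pooled comparison gives the total causal effect.
The causal difference is the pooled difference: 0.569 − 0.413 = +0.156.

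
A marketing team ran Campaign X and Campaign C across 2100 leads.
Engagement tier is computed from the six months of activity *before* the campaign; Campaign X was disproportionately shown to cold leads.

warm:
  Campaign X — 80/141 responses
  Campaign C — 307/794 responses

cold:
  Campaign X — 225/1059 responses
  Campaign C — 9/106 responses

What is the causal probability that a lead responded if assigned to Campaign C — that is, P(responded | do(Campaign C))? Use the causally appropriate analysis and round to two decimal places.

0.22

The stratified and pooled comparisons disagree (Campaign X wins within each engagement tier; Campaign C wins overall), so the answer turns on the causal role of engagement tier.
Here engagement tier is a common cause — it drives both which campaign a case falls under and the outcome. The crude comparison mixes populations; the stratum-specific rates are the causally relevant ones.
Standardising Campaign C to the population engagement tier mix: 0.445·307/794 + 0.555·9/106 = 0.219.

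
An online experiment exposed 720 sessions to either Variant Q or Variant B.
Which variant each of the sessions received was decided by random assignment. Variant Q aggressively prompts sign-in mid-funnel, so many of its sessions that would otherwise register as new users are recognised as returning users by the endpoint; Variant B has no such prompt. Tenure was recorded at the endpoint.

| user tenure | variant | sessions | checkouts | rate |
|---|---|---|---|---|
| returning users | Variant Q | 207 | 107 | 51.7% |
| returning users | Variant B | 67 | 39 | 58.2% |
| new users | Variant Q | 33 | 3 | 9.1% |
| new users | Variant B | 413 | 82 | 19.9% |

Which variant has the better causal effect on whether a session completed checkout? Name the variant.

Variant Q

Within every user tenure level Variant B has the higher rate, yet pooled Variant Q does — Simpson's reversal.
User tenure here is a post-treatment variable shaped by the variant; conditioning on it would introduce bias rather than remove it. The overall comparison is the causal one.
Pooled: Variant Q 45.8% vs Variant B 25.2%; Variant Q is higher overall.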